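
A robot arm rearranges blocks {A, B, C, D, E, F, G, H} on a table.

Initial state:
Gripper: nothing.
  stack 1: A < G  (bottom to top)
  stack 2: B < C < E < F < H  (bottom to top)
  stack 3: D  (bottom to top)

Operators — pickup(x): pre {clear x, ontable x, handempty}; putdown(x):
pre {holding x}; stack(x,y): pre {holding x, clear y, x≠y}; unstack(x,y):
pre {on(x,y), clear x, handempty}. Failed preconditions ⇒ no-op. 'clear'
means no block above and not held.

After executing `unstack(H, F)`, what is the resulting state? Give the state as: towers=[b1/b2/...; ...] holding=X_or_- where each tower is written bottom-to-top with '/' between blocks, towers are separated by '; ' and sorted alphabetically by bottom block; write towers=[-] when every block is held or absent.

before: towers=[A/G; B/C/E/F/H; D] holding=-
pre[unstack(H, F)]: on(H,F) yes, clear(H) yes, handempty yes
all met → apply unstack(H, F)
after:  towers=[A/G; B/C/E/F; D] holding=H

towers=[A/G; B/C/E/F; D] holding=H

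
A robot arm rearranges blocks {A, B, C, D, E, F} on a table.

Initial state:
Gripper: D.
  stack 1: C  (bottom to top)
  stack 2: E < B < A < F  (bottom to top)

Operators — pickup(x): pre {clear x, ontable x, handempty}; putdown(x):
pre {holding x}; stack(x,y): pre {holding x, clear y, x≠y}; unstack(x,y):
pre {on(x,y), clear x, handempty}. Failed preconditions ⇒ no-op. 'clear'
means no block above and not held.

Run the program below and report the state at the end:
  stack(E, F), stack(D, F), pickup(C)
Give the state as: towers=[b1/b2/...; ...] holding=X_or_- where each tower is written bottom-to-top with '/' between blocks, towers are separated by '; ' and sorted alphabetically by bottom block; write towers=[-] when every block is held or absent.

towers=[E/B/A/F/D] holding=C

step 1 (stack(E, F)) [no-op]: towers=[C; E/B/A/F] holding=D
step 2 (stack(D, F)): towers=[C; E/B/A/F/D] holding=-
step 3 (pickup(C)): towers=[E/B/A/F/D] holding=C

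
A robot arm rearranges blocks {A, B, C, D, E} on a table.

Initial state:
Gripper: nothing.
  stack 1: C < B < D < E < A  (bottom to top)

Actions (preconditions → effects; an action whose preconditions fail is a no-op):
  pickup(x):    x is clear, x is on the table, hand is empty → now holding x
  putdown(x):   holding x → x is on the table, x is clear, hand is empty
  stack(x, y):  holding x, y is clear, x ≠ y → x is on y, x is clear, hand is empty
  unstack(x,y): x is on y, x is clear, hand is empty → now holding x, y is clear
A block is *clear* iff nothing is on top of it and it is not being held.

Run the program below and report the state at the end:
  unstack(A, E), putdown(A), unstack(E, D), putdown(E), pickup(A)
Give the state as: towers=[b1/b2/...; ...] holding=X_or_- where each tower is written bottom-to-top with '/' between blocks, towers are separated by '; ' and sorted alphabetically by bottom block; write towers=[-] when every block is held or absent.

step 1 (unstack(A, E)): towers=[C/B/D/E] holding=A
step 2 (putdown(A)): towers=[A; C/B/D/E] holding=-
step 3 (unstack(E, D)): towers=[A; C/B/D] holding=E
step 4 (putdown(E)): towers=[A; C/B/D; E] holding=-
step 5 (pickup(A)): towers=[C/B/D; E] holding=A

towers=[C/B/D; E] holding=A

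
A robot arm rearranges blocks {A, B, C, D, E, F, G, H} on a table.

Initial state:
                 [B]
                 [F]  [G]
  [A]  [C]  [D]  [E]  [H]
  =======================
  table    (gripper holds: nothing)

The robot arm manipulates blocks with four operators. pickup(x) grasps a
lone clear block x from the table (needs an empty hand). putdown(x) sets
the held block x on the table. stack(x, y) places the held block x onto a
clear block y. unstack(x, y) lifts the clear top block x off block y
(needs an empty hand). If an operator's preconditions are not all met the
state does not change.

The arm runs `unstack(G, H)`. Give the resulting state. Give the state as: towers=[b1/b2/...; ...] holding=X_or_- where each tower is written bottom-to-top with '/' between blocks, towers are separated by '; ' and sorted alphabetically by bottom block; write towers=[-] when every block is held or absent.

towers=[A; C; D; E/F/B; H] holding=G

before: towers=[A; C; D; E/F/B; H/G] holding=-
pre[unstack(G, H)]: on(G,H) ok, clear(G) ok, handempty ok
all met → apply unstack(G, H)
after:  towers=[A; C; D; E/F/B; H] holding=G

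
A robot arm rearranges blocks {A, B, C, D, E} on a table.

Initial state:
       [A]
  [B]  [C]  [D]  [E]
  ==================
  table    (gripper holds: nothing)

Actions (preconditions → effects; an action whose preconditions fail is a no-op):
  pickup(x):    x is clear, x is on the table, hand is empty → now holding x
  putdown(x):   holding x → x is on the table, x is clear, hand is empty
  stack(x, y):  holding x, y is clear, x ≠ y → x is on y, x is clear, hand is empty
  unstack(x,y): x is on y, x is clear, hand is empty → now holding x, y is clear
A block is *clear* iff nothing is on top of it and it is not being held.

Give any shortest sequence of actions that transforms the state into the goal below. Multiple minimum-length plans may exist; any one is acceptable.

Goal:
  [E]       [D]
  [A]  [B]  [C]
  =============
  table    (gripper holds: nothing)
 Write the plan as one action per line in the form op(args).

step 1 (unstack(A, C)): towers=[B; C; D; E] holding=A
step 2 (putdown(A)): towers=[A; B; C; D; E] holding=-
step 3 (pickup(D)): towers=[A; B; C; E] holding=D
step 4 (stack(D, C)): towers=[A; B; C/D; E] holding=-
step 5 (pickup(E)): towers=[A; B; C/D] holding=E
step 6 (stack(E, A)): towers=[A/E; B; C/D] holding=-
goal check: towers=[A/E; B; C/D] holding=- — reached (length 6, optimal by BFS)

unstack(A, C)
putdown(A)
pickup(D)
stack(D, C)
pickup(E)
stack(E, A)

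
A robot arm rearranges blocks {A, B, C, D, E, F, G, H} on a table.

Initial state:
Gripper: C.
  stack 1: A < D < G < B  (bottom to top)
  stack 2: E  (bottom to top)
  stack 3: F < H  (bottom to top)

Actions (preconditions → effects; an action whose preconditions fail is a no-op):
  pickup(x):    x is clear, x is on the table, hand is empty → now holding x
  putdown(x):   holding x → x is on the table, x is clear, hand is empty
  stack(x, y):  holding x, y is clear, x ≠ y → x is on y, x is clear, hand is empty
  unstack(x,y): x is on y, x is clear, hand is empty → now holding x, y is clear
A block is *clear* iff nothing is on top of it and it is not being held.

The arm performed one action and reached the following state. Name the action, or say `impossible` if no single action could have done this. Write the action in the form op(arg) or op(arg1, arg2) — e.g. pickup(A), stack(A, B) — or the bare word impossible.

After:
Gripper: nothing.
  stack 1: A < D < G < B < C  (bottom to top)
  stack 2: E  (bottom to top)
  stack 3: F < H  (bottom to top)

stack(C, B)

target: towers=[A/D/G/B/C; E; F/H] holding=-
        putdown(C) → towers=[A/D/G/B; C; E; F/H] holding=-
       stack(C, E) → towers=[A/D/G/B; E/C; F/H] holding=-
       stack(C, H) → towers=[A/D/G/B; E; F/H/C] holding=-
       stack(C, B) → towers=[A/D/G/B/C; E; F/H] holding=-  ← match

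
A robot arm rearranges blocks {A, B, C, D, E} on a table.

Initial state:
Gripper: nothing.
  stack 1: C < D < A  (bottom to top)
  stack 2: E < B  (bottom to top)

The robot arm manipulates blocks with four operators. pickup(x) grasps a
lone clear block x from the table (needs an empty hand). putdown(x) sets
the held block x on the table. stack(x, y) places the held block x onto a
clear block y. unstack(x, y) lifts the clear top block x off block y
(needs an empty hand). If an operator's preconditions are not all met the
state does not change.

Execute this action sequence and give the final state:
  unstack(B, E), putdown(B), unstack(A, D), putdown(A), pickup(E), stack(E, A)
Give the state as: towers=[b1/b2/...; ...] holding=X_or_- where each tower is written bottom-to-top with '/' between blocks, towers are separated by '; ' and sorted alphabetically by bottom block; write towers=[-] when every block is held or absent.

towers=[A/E; B; C/D] holding=-

step 1 (unstack(B, E)): towers=[C/D/A; E] holding=B
step 2 (putdown(B)): towers=[B; C/D/A; E] holding=-
step 3 (unstack(A, D)): towers=[B; C/D; E] holding=A
step 4 (putdown(A)): towers=[A; B; C/D; E] holding=-
step 5 (pickup(E)): towers=[A; B; C/D] holding=E
step 6 (stack(E, A)): towers=[A/E; B; C/D] holding=-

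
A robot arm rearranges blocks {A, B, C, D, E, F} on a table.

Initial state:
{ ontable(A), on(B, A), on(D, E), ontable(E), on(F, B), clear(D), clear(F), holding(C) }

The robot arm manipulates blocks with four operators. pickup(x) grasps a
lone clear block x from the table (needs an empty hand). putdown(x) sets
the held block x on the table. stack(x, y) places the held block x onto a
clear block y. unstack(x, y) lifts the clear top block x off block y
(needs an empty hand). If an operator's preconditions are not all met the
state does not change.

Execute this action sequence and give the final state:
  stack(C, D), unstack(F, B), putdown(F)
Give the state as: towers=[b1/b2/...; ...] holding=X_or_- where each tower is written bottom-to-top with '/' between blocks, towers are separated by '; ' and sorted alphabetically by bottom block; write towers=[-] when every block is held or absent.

step 1 (stack(C, D)): towers=[A/B/F; E/D/C] holding=-
step 2 (unstack(F, B)): towers=[A/B; E/D/C] holding=F
step 3 (putdown(F)): towers=[A/B; E/D/C; F] holding=-

towers=[A/B; E/D/C; F] holding=-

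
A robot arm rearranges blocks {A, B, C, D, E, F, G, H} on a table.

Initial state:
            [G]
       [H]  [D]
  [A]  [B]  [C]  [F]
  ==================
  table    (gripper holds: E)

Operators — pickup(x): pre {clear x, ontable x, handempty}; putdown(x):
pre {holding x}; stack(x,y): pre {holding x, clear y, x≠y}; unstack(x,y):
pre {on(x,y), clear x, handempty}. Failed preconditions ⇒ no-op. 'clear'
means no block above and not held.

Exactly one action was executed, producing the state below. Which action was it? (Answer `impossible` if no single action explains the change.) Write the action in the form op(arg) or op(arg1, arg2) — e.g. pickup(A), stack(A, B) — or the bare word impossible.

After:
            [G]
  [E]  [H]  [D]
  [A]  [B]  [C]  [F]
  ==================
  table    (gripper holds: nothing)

target: towers=[A/E; B/H; C/D/G; F] holding=-
        putdown(E) → towers=[A; B/H; C/D/G; E; F] holding=-
       stack(E, G) → towers=[A; B/H; C/D/G/E; F] holding=-
       stack(E, A) → towers=[A/E; B/H; C/D/G; F] holding=-  ← match
       stack(E, H) → towers=[A; B/H/E; C/D/G; F] holding=-
       stack(E, F) → towers=[A; B/H; C/D/G; F/E] holding=-

stack(E, A)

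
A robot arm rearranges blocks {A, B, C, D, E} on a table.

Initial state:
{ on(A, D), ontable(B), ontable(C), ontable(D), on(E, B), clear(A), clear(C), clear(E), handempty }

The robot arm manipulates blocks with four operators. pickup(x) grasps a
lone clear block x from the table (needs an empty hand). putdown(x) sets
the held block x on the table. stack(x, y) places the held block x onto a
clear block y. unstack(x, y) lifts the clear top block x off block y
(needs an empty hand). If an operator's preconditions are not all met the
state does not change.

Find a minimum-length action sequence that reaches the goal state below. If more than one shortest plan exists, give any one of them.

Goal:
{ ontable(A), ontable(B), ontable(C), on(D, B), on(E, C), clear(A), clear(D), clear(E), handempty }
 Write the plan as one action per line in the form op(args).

unstack(A, D)
putdown(A)
unstack(E, B)
stack(E, C)
pickup(D)
stack(D, B)

step 1 (unstack(A, D)): towers=[B/E; C; D] holding=A
step 2 (putdown(A)): towers=[A; B/E; C; D] holding=-
step 3 (unstack(E, B)): towers=[A; B; C; D] holding=E
step 4 (stack(E, C)): towers=[A; B; C/E; D] holding=-
step 5 (pickup(D)): towers=[A; B; C/E] holding=D
step 6 (stack(D, B)): towers=[A; B/D; C/E] holding=-
goal check: towers=[A; B/D; C/E] holding=- — reached (length 6, optimal by BFS)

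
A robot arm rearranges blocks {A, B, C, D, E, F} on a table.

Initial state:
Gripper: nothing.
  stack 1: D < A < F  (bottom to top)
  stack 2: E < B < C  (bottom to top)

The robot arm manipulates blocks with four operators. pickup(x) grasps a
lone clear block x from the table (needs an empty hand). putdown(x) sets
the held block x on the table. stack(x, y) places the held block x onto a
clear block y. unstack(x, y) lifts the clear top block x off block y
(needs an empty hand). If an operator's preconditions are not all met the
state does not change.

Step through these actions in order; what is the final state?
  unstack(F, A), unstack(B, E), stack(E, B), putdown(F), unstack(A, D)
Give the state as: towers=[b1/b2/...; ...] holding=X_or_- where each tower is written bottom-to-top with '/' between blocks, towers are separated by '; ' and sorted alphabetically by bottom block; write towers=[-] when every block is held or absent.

step 1 (unstack(F, A)): towers=[D/A; E/B/C] holding=F
step 2 (unstack(B, E)) [no-op]: towers=[D/A; E/B/C] holding=F
step 3 (stack(E, B)) [no-op]: towers=[D/A; E/B/C] holding=F
step 4 (putdown(F)): towers=[D/A; E/B/C; F] holding=-
step 5 (unstack(A, D)): towers=[D; E/B/C; F] holding=A

towers=[D; E/B/C; F] holding=A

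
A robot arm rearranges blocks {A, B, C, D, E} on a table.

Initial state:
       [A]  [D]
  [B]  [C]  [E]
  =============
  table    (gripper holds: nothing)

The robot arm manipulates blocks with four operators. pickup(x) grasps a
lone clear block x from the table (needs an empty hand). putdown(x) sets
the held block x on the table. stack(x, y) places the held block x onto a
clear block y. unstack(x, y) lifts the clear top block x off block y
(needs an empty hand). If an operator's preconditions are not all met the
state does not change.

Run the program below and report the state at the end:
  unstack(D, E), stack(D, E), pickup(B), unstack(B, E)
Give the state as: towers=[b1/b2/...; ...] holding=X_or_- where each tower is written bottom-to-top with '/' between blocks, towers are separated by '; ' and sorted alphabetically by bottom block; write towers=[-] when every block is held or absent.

step 1 (unstack(D, E)): towers=[B; C/A; E] holding=D
step 2 (stack(D, E)): towers=[B; C/A; E/D] holding=-
step 3 (pickup(B)): towers=[C/A; E/D] holding=B
step 4 (unstack(B, E)) [no-op]: towers=[C/A; E/D] holding=B

towers=[C/A; E/D] holding=B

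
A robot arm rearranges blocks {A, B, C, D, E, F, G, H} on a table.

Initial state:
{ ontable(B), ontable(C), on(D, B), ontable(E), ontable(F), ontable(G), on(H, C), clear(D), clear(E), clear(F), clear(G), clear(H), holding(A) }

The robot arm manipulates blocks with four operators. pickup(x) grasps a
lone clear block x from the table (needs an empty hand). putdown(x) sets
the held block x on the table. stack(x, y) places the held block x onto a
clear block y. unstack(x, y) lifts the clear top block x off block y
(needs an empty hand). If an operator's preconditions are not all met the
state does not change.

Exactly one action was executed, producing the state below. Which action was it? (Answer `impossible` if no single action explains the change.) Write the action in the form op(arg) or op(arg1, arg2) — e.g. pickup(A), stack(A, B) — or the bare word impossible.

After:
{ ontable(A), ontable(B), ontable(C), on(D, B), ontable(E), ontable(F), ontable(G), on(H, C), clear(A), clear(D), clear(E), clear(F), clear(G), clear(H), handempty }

target: towers=[A; B/D; C/H; E; F; G] holding=-
        putdown(A) → towers=[A; B/D; C/H; E; F; G] holding=-  ← match
       stack(A, G) → towers=[B/D; C/H; E; F; G/A] holding=-
       stack(A, E) → towers=[B/D; C/H; E/A; F; G] holding=-
       stack(A, H) → towers=[B/D; C/H/A; E; F; G] holding=-
       stack(A, F) → towers=[B/D; C/H; E; F/A; G] holding=-
       stack(A, D) → towers=[B/D/A; C/H; E; F; G] holding=-

putdown(A)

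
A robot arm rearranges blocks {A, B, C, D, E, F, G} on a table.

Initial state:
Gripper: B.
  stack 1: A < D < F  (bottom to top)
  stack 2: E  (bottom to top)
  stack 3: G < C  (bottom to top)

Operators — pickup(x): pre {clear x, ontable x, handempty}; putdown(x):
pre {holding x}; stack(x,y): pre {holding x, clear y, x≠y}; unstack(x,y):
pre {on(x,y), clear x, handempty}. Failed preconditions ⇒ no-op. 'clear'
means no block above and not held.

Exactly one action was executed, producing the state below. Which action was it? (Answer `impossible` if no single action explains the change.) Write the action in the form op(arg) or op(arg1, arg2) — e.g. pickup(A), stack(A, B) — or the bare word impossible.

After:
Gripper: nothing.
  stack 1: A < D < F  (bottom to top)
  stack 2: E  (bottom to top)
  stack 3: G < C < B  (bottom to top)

stack(B, C)

target: towers=[A/D/F; E; G/C/B] holding=-
        putdown(B) → towers=[A/D/F; B; E; G/C] holding=-
       stack(B, F) → towers=[A/D/F/B; E; G/C] holding=-
       stack(B, E) → towers=[A/D/F; E/B; G/C] holding=-
       stack(B, C) → towers=[A/D/F; E; G/C/B] holding=-  ← match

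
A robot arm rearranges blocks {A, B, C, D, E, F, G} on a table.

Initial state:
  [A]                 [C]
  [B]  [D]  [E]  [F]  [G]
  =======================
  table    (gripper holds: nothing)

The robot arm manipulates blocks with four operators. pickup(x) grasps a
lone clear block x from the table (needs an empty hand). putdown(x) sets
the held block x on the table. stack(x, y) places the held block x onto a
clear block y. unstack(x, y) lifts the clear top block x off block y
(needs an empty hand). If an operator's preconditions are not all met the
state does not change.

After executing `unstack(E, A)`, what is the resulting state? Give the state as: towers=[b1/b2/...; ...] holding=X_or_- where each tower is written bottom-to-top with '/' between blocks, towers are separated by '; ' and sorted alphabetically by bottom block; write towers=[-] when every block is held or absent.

towers=[B/A; D; E; F; G/C] holding=-

before: towers=[B/A; D; E; F; G/C] holding=-
pre[unstack(E, A)]: on(E,A) no, clear(E) yes, handempty yes
on(E,A) unmet → unstack(E, A) is a no-op
after:  towers=[B/A; D; E; F; G/C] holding=-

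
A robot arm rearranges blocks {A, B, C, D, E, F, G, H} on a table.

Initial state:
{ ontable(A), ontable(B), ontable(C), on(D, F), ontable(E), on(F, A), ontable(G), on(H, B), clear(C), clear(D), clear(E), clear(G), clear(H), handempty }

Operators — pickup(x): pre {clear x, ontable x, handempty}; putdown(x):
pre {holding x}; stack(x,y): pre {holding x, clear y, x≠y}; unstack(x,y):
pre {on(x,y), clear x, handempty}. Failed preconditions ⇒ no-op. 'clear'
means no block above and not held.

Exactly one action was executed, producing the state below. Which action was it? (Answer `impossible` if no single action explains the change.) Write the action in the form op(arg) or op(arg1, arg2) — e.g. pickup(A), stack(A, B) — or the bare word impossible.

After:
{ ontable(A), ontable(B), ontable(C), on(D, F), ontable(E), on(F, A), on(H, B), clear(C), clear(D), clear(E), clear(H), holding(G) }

target: towers=[A/F/D; B/H; C; E] holding=G
         pickup(G) → towers=[A/F/D; B/H; C; E] holding=G  ← match
         pickup(E) → towers=[A/F/D; B/H; C; G] holding=E
     unstack(H, B) → towers=[A/F/D; B; C; E; G] holding=H
     unstack(D, F) → towers=[A/F; B/H; C; E; G] holding=D
         pickup(C) → towers=[A/F/D; B/H; E; G] holding=C

pickup(G)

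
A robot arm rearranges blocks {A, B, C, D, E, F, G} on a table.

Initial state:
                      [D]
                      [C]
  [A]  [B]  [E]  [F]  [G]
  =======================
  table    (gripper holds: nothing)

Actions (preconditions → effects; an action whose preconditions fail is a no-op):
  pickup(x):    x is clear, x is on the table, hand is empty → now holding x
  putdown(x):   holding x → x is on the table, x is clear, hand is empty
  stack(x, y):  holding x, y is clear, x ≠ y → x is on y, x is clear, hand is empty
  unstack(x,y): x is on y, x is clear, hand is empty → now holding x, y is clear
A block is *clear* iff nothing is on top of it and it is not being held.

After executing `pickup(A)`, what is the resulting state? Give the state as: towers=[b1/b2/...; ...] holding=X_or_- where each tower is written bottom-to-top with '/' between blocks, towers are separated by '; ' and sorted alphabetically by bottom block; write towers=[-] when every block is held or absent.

before: towers=[A; B; E; F; G/C/D] holding=-
pre[pickup(A)]: clear(A) ok, ontable(A) ok, handempty ok
all met → apply pickup(A)
after:  towers=[B; E; F; G/C/D] holding=A

towers=[B; E; F; G/C/D] holding=A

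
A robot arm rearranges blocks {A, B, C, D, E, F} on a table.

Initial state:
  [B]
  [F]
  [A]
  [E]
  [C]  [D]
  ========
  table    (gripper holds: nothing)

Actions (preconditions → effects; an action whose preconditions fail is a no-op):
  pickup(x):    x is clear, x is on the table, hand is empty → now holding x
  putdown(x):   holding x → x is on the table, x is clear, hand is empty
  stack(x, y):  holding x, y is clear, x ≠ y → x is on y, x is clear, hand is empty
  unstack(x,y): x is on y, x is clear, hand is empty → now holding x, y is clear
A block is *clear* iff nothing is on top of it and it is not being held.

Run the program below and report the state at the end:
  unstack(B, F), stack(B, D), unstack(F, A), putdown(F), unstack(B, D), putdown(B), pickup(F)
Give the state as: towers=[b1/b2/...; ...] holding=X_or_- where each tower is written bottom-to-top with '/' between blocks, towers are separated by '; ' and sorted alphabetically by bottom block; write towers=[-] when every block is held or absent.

step 1 (unstack(B, F)): towers=[C/E/A/F; D] holding=B
step 2 (stack(B, D)): towers=[C/E/A/F; D/B] holding=-
step 3 (unstack(F, A)): towers=[C/E/A; D/B] holding=F
step 4 (putdown(F)): towers=[C/E/A; D/B; F] holding=-
step 5 (unstack(B, D)): towers=[C/E/A; D; F] holding=B
step 6 (putdown(B)): towers=[B; C/E/A; D; F] holding=-
step 7 (pickup(F)): towers=[B; C/E/A; D] holding=F

towers=[B; C/E/A; D] holding=F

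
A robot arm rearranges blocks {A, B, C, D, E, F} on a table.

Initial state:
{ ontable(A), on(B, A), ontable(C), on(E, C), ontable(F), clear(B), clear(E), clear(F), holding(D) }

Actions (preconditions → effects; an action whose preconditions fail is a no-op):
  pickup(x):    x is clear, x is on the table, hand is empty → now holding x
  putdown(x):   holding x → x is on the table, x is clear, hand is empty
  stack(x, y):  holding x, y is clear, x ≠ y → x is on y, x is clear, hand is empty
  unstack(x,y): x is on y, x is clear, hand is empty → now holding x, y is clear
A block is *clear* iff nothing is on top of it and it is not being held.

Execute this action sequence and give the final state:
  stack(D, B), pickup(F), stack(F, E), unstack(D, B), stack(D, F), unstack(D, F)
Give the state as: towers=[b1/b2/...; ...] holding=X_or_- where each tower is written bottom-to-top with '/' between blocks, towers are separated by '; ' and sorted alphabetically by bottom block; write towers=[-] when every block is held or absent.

step 1 (stack(D, B)): towers=[A/B/D; C/E; F] holding=-
step 2 (pickup(F)): towers=[A/B/D; C/E] holding=F
step 3 (stack(F, E)): towers=[A/B/D; C/E/F] holding=-
step 4 (unstack(D, B)): towers=[A/B; C/E/F] holding=D
step 5 (stack(D, F)): towers=[A/B; C/E/F/D] holding=-
step 6 (unstack(D, F)): towers=[A/B; C/E/F] holding=D

towers=[A/B; C/E/F] holding=D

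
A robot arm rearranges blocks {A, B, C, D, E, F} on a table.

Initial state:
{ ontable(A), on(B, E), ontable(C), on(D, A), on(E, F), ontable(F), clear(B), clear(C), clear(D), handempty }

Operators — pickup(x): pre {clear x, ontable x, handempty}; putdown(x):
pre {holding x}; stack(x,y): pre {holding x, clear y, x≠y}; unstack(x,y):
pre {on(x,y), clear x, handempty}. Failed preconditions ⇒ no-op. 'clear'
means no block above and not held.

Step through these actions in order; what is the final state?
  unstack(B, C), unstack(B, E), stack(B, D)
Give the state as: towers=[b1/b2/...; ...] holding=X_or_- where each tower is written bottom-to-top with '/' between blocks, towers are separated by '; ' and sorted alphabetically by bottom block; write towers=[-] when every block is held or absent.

towers=[A/D/B; C; F/E] holding=-

step 1 (unstack(B, C)) [no-op]: towers=[A/D; C; F/E/B] holding=-
step 2 (unstack(B, E)): towers=[A/D; C; F/E] holding=B
step 3 (stack(B, D)): towers=[A/D/B; C; F/E] holding=-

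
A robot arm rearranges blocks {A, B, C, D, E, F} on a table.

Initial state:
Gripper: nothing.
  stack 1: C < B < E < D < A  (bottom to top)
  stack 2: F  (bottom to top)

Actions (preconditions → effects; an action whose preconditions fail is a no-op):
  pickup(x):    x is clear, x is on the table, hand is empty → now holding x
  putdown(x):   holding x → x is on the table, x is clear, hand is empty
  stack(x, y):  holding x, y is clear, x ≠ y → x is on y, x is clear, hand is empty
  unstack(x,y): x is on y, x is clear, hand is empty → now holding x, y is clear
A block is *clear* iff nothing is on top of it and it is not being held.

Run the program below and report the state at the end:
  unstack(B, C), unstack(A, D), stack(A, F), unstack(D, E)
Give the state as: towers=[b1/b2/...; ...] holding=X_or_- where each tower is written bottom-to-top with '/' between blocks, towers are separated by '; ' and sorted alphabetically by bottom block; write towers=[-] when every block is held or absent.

towers=[C/B/E; F/A] holding=D

step 1 (unstack(B, C)) [no-op]: towers=[C/B/E/D/A; F] holding=-
step 2 (unstack(A, D)): towers=[C/B/E/D; F] holding=A
step 3 (stack(A, F)): towers=[C/B/E/D; F/A] holding=-
step 4 (unstack(D, E)): towers=[C/B/E; F/A] holding=D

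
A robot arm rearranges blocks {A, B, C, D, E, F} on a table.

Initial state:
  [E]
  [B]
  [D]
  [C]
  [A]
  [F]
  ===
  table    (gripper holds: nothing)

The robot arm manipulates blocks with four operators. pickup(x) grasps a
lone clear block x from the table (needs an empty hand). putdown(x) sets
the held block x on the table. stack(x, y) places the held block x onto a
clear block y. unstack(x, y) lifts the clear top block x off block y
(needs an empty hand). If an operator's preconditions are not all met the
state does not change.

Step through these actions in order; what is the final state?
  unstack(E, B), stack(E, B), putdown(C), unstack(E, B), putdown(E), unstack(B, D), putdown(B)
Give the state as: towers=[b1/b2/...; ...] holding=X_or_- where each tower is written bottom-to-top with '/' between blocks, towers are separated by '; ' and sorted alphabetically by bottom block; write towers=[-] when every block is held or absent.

step 1 (unstack(E, B)): towers=[F/A/C/D/B] holding=E
step 2 (stack(E, B)): towers=[F/A/C/D/B/E] holding=-
step 3 (putdown(C)) [no-op]: towers=[F/A/C/D/B/E] holding=-
step 4 (unstack(E, B)): towers=[F/A/C/D/B] holding=E
step 5 (putdown(E)): towers=[E; F/A/C/D/B] holding=-
step 6 (unstack(B, D)): towers=[E; F/A/C/D] holding=B
step 7 (putdown(B)): towers=[B; E; F/A/C/D] holding=-

towers=[B; E; F/A/C/D] holding=-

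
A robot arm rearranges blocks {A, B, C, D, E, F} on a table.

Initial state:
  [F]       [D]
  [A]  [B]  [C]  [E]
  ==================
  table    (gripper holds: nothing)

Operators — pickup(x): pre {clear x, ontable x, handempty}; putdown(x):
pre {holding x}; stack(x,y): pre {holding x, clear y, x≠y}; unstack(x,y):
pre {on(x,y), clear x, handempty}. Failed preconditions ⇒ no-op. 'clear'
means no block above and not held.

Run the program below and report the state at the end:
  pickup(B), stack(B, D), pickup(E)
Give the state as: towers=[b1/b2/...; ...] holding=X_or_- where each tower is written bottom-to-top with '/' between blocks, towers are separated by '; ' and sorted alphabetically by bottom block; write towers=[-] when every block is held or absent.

step 1 (pickup(B)): towers=[A/F; C/D; E] holding=B
step 2 (stack(B, D)): towers=[A/F; C/D/B; E] holding=-
step 3 (pickup(E)): towers=[A/F; C/D/B] holding=E

towers=[A/F; C/D/B] holding=E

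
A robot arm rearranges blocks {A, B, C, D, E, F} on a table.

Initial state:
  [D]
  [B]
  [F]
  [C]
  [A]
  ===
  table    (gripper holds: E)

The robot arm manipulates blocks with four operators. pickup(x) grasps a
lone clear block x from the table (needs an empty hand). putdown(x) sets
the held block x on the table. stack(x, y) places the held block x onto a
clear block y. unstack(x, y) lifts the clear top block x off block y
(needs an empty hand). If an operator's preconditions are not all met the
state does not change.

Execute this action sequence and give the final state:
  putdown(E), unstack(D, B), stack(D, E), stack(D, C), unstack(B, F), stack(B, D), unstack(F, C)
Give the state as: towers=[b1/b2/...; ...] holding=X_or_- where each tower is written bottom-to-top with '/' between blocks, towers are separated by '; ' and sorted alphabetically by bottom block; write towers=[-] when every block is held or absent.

step 1 (putdown(E)): towers=[A/C/F/B/D; E] holding=-
step 2 (unstack(D, B)): towers=[A/C/F/B; E] holding=D
step 3 (stack(D, E)): towers=[A/C/F/B; E/D] holding=-
step 4 (stack(D, C)) [no-op]: towers=[A/C/F/B; E/D] holding=-
step 5 (unstack(B, F)): towers=[A/C/F; E/D] holding=B
step 6 (stack(B, D)): towers=[A/C/F; E/D/B] holding=-
step 7 (unstack(F, C)): towers=[A/C; E/D/B] holding=F

towers=[A/C; E/D/B] holding=F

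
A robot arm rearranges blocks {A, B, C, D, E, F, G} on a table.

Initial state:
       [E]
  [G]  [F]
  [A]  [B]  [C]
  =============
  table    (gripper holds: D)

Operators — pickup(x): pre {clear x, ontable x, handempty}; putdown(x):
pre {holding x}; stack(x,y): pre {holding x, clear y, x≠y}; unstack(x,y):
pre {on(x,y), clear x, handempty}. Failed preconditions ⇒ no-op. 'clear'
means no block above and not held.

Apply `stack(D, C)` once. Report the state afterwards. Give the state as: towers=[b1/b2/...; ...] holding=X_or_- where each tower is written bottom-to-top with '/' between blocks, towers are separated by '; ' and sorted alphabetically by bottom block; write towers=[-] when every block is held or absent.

before: towers=[A/G; B/F/E; C] holding=D
pre[stack(D, C)]: holding(D) ok, clear(C) ok, D≠C ok
all met → apply stack(D, C)
after:  towers=[A/G; B/F/E; C/D] holding=-

towers=[A/G; B/F/E; C/D] holding=-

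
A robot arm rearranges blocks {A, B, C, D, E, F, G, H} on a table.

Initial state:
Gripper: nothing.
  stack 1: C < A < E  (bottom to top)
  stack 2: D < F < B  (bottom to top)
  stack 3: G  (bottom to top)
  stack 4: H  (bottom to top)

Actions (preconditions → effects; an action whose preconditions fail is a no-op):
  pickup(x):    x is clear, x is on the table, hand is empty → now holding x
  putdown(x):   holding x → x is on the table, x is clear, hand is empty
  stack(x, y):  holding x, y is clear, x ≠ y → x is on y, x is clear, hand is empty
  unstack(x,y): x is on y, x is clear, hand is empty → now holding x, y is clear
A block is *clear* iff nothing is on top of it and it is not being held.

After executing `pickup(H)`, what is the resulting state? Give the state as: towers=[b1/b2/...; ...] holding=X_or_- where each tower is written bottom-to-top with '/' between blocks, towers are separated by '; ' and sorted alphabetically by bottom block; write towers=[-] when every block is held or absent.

towers=[C/A/E; D/F/B; G] holding=H

before: towers=[C/A/E; D/F/B; G; H] holding=-
pre[pickup(H)]: clear(H) yes, ontable(H) yes, handempty yes
all met → apply pickup(H)
after:  towers=[C/A/E; D/F/B; G] holding=H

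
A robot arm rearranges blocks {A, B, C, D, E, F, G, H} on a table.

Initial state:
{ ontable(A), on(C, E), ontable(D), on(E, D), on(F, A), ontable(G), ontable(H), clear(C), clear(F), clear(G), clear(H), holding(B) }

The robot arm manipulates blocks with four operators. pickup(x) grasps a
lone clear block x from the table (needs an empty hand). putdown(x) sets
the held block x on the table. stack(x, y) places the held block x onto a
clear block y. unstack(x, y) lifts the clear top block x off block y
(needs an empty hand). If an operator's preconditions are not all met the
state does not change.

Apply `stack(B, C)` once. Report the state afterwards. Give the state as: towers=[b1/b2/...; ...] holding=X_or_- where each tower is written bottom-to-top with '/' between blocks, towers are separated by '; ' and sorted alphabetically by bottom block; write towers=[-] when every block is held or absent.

towers=[A/F; D/E/C/B; G; H] holding=-

before: towers=[A/F; D/E/C; G; H] holding=B
pre[stack(B, C)]: holding(B) ok, clear(C) ok, B≠C ok
all met → apply stack(B, C)
after:  towers=[A/F; D/E/C/B; G; H] holding=-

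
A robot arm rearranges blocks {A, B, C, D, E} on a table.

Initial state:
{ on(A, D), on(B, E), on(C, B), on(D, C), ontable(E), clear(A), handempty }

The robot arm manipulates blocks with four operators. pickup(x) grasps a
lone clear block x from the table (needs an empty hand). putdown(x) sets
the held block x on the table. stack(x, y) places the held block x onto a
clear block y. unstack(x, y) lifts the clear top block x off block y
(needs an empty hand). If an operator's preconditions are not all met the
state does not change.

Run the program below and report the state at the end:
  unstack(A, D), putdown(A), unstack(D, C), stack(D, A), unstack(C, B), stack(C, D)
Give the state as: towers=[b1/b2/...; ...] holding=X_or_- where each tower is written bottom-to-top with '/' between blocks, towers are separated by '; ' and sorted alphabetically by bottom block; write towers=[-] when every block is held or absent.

step 1 (unstack(A, D)): towers=[E/B/C/D] holding=A
step 2 (putdown(A)): towers=[A; E/B/C/D] holding=-
step 3 (unstack(D, C)): towers=[A; E/B/C] holding=D
step 4 (stack(D, A)): towers=[A/D; E/B/C] holding=-
step 5 (unstack(C, B)): towers=[A/D; E/B] holding=C
step 6 (stack(C, D)): towers=[A/D/C; E/B] holding=-

towers=[A/D/C; E/B] holding=-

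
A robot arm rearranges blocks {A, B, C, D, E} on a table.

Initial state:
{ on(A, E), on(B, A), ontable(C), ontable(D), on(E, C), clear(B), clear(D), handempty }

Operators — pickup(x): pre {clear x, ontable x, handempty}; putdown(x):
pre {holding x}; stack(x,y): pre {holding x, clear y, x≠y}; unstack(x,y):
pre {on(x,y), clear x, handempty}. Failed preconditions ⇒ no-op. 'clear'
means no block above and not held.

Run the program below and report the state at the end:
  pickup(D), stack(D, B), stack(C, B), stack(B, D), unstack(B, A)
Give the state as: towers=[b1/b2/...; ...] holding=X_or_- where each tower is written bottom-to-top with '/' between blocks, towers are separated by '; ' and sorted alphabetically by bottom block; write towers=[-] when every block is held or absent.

step 1 (pickup(D)): towers=[C/E/A/B] holding=D
step 2 (stack(D, B)): towers=[C/E/A/B/D] holding=-
step 3 (stack(C, B)) [no-op]: towers=[C/E/A/B/D] holding=-
step 4 (stack(B, D)) [no-op]: towers=[C/E/A/B/D] holding=-
step 5 (unstack(B, A)) [no-op]: towers=[C/E/A/B/D] holding=-

towers=[C/E/A/B/D] holding=-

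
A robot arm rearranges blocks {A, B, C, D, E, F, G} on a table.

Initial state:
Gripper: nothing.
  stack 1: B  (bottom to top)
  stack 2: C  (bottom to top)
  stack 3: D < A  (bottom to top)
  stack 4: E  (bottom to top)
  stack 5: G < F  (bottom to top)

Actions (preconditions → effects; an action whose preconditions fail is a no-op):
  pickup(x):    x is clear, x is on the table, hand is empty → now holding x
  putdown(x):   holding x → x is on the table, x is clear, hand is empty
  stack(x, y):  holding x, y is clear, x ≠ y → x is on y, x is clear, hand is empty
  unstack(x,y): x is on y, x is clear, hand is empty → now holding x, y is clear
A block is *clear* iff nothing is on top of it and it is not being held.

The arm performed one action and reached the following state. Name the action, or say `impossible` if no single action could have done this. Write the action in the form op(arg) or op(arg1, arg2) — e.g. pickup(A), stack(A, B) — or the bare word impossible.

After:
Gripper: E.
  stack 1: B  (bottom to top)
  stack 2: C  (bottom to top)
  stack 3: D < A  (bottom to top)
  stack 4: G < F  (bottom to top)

pickup(E)

target: towers=[B; C; D/A; G/F] holding=E
         pickup(B) → towers=[C; D/A; E; G/F] holding=B
     unstack(F, G) → towers=[B; C; D/A; E; G] holding=F
     unstack(A, D) → towers=[B; C; D; E; G/F] holding=A
         pickup(E) → towers=[B; C; D/A; G/F] holding=E  ← match
         pickup(C) → towers=[B; D/A; E; G/F] holding=C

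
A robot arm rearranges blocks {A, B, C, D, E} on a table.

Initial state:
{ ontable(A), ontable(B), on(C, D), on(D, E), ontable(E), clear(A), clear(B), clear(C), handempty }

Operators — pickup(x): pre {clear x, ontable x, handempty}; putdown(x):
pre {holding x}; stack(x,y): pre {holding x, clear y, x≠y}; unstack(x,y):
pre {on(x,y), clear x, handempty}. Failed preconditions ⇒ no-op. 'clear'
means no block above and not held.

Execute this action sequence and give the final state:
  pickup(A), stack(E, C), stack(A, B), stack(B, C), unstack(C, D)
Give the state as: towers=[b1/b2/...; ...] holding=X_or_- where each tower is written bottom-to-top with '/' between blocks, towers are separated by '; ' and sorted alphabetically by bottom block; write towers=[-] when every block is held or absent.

towers=[B/A; E/D] holding=C

step 1 (pickup(A)): towers=[B; E/D/C] holding=A
step 2 (stack(E, C)) [no-op]: towers=[B; E/D/C] holding=A
step 3 (stack(A, B)): towers=[B/A; E/D/C] holding=-
step 4 (stack(B, C)) [no-op]: towers=[B/A; E/D/C] holding=-
step 5 (unstack(C, D)): towers=[B/A; E/D] holding=C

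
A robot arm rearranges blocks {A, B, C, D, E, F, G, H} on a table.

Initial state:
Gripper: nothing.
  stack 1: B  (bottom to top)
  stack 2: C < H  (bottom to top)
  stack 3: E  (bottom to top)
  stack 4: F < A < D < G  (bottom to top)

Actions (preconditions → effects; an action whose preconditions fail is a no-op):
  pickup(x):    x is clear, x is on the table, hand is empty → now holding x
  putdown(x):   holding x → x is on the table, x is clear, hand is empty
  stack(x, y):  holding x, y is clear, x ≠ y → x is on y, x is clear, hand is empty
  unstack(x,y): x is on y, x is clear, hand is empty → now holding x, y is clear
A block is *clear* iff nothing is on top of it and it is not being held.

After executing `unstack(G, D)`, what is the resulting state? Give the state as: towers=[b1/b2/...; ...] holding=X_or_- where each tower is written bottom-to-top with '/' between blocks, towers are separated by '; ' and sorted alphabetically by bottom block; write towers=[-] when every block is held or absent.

towers=[B; C/H; E; F/A/D] holding=G

before: towers=[B; C/H; E; F/A/D/G] holding=-
pre[unstack(G, D)]: on(G,D) ok, clear(G) ok, handempty ok
all met → apply unstack(G, D)
after:  towers=[B; C/H; E; F/A/D] holding=G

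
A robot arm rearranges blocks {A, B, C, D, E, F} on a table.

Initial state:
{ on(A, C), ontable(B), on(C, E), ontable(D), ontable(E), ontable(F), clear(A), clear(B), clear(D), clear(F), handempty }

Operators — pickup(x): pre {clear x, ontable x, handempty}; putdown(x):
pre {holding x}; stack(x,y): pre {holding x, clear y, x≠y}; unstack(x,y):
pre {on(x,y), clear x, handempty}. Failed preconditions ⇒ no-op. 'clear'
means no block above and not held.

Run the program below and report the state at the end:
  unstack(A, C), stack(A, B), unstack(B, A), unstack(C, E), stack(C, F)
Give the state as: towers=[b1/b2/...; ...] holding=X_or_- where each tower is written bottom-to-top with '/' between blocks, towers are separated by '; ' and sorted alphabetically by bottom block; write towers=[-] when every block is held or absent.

towers=[B/A; D; E; F/C] holding=-

step 1 (unstack(A, C)): towers=[B; D; E/C; F] holding=A
step 2 (stack(A, B)): towers=[B/A; D; E/C; F] holding=-
step 3 (unstack(B, A)) [no-op]: towers=[B/A; D; E/C; F] holding=-
step 4 (unstack(C, E)): towers=[B/A; D; E; F] holding=C
step 5 (stack(C, F)): towers=[B/A; D; E; F/C] holding=-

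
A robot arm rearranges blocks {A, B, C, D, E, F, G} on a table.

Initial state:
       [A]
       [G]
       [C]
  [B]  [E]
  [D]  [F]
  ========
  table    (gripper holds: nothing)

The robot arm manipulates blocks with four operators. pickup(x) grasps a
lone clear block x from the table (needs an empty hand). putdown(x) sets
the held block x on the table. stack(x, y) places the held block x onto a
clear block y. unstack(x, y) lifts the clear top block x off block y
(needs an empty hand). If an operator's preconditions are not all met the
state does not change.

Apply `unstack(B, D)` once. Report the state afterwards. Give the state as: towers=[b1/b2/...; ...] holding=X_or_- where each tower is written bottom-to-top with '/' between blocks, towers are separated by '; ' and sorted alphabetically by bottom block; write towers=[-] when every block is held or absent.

before: towers=[D/B; F/E/C/G/A] holding=-
pre[unstack(B, D)]: on(B,D) ok, clear(B) ok, handempty ok
all met → apply unstack(B, D)
after:  towers=[D; F/E/C/G/A] holding=B

towers=[D; F/E/C/G/A] holding=B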